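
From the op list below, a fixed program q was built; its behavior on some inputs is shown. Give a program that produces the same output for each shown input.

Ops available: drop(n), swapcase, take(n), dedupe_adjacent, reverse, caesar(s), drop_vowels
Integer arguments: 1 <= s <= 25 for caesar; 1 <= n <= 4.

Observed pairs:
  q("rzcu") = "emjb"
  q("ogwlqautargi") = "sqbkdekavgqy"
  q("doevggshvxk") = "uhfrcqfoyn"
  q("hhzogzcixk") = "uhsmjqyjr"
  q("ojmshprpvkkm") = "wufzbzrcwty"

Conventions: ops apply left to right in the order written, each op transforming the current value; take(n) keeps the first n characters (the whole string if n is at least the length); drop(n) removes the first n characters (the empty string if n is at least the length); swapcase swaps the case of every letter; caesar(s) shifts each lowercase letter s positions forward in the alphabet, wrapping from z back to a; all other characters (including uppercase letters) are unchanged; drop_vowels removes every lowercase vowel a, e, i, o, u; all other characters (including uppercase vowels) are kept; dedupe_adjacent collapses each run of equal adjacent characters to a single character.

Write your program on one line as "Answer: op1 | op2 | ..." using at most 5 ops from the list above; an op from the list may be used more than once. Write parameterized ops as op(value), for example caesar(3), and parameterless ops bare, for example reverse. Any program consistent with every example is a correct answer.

caesar(1) | reverse | caesar(9) | dedupe_adjacent

Check, running the answer program on each example:
  "rzcu" -> "sadv" -> "vdas" -> "emjb" -> "emjb"
  "ogwlqautargi" -> "phxmrbvubshj" -> "jhsbuvbrmxhp" -> "sqbkdekavgqy" -> "sqbkdekavgqy"
  "doevggshvxk" -> "epfwhhtiwyl" -> "lywithhwfpe" -> "uhfrcqqfoyn" -> "uhfrcqfoyn"
  "hhzogzcixk" -> "iiaphadjyl" -> "lyjdahpaii" -> "uhsmjqyjrr" -> "uhsmjqyjr"
  "ojmshprpvkkm" -> "pkntiqsqwlln" -> "nllwqsqitnkp" -> "wuufzbzrcwty" -> "wufzbzrcwty"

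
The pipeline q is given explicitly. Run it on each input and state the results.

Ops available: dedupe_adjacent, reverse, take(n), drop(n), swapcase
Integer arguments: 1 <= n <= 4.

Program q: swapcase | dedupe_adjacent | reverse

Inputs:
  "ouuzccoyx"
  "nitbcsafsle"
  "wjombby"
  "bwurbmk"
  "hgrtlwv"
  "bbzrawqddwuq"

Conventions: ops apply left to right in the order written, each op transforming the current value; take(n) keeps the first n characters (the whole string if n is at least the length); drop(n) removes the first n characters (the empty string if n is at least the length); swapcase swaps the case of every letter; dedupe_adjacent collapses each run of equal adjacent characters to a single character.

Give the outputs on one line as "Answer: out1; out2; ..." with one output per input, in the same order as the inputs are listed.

Execution, op by op:
  "ouuzccoyx" -> "OUUZCCOYX" -> "OUZCOYX" -> "XYOCZUO"
  "nitbcsafsle" -> "NITBCSAFSLE" -> "NITBCSAFSLE" -> "ELSFASCBTIN"
  "wjombby" -> "WJOMBBY" -> "WJOMBY" -> "YBMOJW"
  "bwurbmk" -> "BWURBMK" -> "BWURBMK" -> "KMBRUWB"
  "hgrtlwv" -> "HGRTLWV" -> "HGRTLWV" -> "VWLTRGH"
  "bbzrawqddwuq" -> "BBZRAWQDDWUQ" -> "BZRAWQDWUQ" -> "QUWDQWARZB"

"XYOCZUO"; "ELSFASCBTIN"; "YBMOJW"; "KMBRUWB"; "VWLTRGH"; "QUWDQWARZB"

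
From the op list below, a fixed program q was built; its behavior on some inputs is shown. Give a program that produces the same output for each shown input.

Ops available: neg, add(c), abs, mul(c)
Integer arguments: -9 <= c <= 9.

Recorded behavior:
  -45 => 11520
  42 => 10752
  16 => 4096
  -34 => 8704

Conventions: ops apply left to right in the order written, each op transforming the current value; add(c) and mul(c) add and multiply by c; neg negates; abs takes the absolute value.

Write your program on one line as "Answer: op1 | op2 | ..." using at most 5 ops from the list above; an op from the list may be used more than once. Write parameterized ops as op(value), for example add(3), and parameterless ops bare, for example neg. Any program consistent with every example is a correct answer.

abs | mul(-8) | mul(-8) | mul(4)

Check, running the answer program on each example:
  -45 -> 45 -> -360 -> 2880 -> 11520
  42 -> 42 -> -336 -> 2688 -> 10752
  16 -> 16 -> -128 -> 1024 -> 4096
  -34 -> 34 -> -272 -> 2176 -> 8704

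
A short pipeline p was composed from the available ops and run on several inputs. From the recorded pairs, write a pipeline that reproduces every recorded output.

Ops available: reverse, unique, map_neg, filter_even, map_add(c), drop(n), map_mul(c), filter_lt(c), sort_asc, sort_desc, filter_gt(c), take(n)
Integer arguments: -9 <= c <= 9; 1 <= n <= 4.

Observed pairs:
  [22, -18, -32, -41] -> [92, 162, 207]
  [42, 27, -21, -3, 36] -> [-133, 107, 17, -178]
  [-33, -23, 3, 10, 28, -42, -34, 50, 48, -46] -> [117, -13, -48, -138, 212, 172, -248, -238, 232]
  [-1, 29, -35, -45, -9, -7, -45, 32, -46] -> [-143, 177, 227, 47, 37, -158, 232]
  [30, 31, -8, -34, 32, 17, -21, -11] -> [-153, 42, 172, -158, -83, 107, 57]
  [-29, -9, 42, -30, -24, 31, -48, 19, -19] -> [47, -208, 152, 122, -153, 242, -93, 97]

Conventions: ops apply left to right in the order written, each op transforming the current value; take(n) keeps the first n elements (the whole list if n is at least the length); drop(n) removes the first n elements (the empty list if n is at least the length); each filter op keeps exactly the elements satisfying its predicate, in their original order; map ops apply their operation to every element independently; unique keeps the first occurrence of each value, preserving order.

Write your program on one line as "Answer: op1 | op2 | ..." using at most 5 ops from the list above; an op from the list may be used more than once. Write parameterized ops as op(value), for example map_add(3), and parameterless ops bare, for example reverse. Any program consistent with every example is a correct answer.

map_mul(-5) | drop(1) | map_add(2) | unique

Check, running the answer program on each example:
  [22, -18, -32, -41] -> [-110, 90, 160, 205] -> [90, 160, 205] -> [92, 162, 207] -> [92, 162, 207]
  [42, 27, -21, -3, 36] -> [-210, -135, 105, 15, -180] -> [-135, 105, 15, -180] -> [-133, 107, 17, -178] -> [-133, 107, 17, -178]
  [-33, -23, 3, 10, 28, -42, -34, 50, 48, -46] -> [165, 115, -15, -50, -140, 210, 170, -250, -240, 230] -> [115, -15, -50, -140, 210, 170, -250, -240, 230] -> [117, -13, -48, -138, 212, 172, -248, -238, 232] -> [117, -13, -48, -138, 212, 172, -248, -238, 232]
  [-1, 29, -35, -45, -9, -7, -45, 32, -46] -> [5, -145, 175, 225, 45, 35, 225, -160, 230] -> [-145, 175, 225, 45, 35, 225, -160, 230] -> [-143, 177, 227, 47, 37, 227, -158, 232] -> [-143, 177, 227, 47, 37, -158, 232]
  [30, 31, -8, -34, 32, 17, -21, -11] -> [-150, -155, 40, 170, -160, -85, 105, 55] -> [-155, 40, 170, -160, -85, 105, 55] -> [-153, 42, 172, -158, -83, 107, 57] -> [-153, 42, 172, -158, -83, 107, 57]
  [-29, -9, 42, -30, -24, 31, -48, 19, -19] -> [145, 45, -210, 150, 120, -155, 240, -95, 95] -> [45, -210, 150, 120, -155, 240, -95, 95] -> [47, -208, 152, 122, -153, 242, -93, 97] -> [47, -208, 152, 122, -153, 242, -93, 97]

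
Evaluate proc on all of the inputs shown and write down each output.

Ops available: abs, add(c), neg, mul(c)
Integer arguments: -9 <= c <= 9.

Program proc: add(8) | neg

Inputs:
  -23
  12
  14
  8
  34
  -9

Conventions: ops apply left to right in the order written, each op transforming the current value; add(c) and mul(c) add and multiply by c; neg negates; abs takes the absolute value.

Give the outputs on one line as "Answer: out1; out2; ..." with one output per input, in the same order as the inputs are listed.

15; -20; -22; -16; -42; 1

Execution, op by op:
  -23 -> -15 -> 15
  12 -> 20 -> -20
  14 -> 22 -> -22
  8 -> 16 -> -16
  34 -> 42 -> -42
  -9 -> -1 -> 1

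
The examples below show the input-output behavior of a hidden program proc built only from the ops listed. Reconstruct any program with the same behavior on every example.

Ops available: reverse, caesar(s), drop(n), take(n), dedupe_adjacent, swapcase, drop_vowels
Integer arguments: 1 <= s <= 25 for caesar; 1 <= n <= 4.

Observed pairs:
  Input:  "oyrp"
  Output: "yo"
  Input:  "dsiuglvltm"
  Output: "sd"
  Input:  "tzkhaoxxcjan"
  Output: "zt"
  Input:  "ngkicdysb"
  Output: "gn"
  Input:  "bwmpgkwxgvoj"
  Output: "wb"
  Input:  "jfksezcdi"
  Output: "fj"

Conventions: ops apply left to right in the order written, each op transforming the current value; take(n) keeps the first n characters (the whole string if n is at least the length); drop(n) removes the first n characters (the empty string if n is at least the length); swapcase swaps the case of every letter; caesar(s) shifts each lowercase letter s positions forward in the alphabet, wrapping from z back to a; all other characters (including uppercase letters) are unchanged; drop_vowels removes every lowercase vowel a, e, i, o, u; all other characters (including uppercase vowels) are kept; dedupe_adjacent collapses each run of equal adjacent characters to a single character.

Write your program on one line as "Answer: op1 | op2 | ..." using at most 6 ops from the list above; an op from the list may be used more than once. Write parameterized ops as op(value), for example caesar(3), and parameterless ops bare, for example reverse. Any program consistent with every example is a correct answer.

reverse | dedupe_adjacent | reverse | take(2) | reverse

Check, running the answer program on each example:
  "oyrp" -> "pryo" -> "pryo" -> "oyrp" -> "oy" -> "yo"
  "dsiuglvltm" -> "mtlvlguisd" -> "mtlvlguisd" -> "dsiuglvltm" -> "ds" -> "sd"
  "tzkhaoxxcjan" -> "najcxxoahkzt" -> "najcxoahkzt" -> "tzkhaoxcjan" -> "tz" -> "zt"
  "ngkicdysb" -> "bsydcikgn" -> "bsydcikgn" -> "ngkicdysb" -> "ng" -> "gn"
  "bwmpgkwxgvoj" -> "jovgxwkgpmwb" -> "jovgxwkgpmwb" -> "bwmpgkwxgvoj" -> "bw" -> "wb"
  "jfksezcdi" -> "idczeskfj" -> "idczeskfj" -> "jfksezcdi" -> "jf" -> "fj"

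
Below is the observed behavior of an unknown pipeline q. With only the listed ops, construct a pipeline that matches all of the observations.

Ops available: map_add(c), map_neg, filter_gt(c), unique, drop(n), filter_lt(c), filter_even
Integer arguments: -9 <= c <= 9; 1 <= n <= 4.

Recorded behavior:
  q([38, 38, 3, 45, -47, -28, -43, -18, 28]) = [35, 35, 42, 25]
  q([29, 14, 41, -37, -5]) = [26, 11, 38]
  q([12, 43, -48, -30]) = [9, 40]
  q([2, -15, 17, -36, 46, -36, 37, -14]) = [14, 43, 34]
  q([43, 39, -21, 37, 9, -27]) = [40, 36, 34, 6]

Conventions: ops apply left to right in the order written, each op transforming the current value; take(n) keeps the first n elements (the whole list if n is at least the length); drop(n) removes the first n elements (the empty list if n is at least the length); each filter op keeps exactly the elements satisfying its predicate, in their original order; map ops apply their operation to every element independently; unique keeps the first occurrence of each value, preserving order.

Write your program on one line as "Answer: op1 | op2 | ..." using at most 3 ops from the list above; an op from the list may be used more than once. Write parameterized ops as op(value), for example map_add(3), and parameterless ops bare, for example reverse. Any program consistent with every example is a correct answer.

map_add(-6) | filter_gt(1) | map_add(3)

Check, running the answer program on each example:
  [38, 38, 3, 45, -47, -28, -43, -18, 28] -> [32, 32, -3, 39, -53, -34, -49, -24, 22] -> [32, 32, 39, 22] -> [35, 35, 42, 25]
  [29, 14, 41, -37, -5] -> [23, 8, 35, -43, -11] -> [23, 8, 35] -> [26, 11, 38]
  [12, 43, -48, -30] -> [6, 37, -54, -36] -> [6, 37] -> [9, 40]
  [2, -15, 17, -36, 46, -36, 37, -14] -> [-4, -21, 11, -42, 40, -42, 31, -20] -> [11, 40, 31] -> [14, 43, 34]
  [43, 39, -21, 37, 9, -27] -> [37, 33, -27, 31, 3, -33] -> [37, 33, 31, 3] -> [40, 36, 34, 6]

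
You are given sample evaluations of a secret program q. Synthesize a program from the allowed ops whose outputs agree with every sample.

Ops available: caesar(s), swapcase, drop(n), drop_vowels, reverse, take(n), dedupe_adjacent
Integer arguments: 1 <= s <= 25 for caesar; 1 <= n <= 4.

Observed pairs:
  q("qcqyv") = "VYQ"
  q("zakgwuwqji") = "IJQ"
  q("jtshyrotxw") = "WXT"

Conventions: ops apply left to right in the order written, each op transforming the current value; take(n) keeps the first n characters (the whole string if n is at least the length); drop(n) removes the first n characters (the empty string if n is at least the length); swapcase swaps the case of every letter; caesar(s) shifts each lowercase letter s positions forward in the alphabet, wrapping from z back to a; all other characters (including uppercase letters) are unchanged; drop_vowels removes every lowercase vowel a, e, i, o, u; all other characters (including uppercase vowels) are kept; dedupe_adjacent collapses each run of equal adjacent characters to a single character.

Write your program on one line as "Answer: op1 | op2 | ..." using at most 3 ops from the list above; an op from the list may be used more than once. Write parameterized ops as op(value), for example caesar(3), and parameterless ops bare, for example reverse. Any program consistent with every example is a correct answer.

reverse | swapcase | take(3)

Check, running the answer program on each example:
  "qcqyv" -> "vyqcq" -> "VYQCQ" -> "VYQ"
  "zakgwuwqji" -> "ijqwuwgkaz" -> "IJQWUWGKAZ" -> "IJQ"
  "jtshyrotxw" -> "wxtoryhstj" -> "WXTORYHSTJ" -> "WXT"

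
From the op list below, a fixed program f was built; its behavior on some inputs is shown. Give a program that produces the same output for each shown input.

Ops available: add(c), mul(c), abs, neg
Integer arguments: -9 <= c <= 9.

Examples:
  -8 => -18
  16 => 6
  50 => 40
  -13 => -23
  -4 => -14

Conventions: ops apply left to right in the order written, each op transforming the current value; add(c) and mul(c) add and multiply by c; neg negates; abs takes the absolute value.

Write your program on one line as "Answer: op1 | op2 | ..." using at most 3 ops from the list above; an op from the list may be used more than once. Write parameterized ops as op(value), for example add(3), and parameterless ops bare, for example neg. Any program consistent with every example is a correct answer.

add(-1) | add(-9)

Check, running the answer program on each example:
  -8 -> -9 -> -18
  16 -> 15 -> 6
  50 -> 49 -> 40
  -13 -> -14 -> -23
  -4 -> -5 -> -14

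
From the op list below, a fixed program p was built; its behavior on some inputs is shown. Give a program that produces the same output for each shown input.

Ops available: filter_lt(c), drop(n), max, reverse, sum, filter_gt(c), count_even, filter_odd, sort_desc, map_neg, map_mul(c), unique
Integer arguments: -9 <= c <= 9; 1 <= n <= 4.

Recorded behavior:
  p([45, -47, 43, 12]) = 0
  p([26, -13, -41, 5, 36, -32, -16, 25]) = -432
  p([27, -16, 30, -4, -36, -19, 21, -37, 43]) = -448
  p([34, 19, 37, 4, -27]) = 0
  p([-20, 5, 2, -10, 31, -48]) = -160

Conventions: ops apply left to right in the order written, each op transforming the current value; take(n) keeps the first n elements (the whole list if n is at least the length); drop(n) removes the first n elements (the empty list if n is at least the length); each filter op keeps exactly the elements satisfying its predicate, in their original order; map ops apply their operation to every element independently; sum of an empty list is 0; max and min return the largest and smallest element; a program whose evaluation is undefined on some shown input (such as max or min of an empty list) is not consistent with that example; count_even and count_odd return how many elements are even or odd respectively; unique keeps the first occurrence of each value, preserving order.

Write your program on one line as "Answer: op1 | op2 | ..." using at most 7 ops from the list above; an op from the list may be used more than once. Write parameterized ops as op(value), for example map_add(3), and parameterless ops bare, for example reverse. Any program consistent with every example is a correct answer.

reverse | map_neg | drop(4) | map_mul(-8) | filter_lt(-2) | sum

Check, running the answer program on each example:
  [45, -47, 43, 12] -> [12, 43, -47, 45] -> [-12, -43, 47, -45] -> [] -> [] -> [] -> 0
  [26, -13, -41, 5, 36, -32, -16, 25] -> [25, -16, -32, 36, 5, -41, -13, 26] -> [-25, 16, 32, -36, -5, 41, 13, -26] -> [-5, 41, 13, -26] -> [40, -328, -104, 208] -> [-328, -104] -> -432
  [27, -16, 30, -4, -36, -19, 21, -37, 43] -> [43, -37, 21, -19, -36, -4, 30, -16, 27] -> [-43, 37, -21, 19, 36, 4, -30, 16, -27] -> [36, 4, -30, 16, -27] -> [-288, -32, 240, -128, 216] -> [-288, -32, -128] -> -448
  [34, 19, 37, 4, -27] -> [-27, 4, 37, 19, 34] -> [27, -4, -37, -19, -34] -> [-34] -> [272] -> [] -> 0
  [-20, 5, 2, -10, 31, -48] -> [-48, 31, -10, 2, 5, -20] -> [48, -31, 10, -2, -5, 20] -> [-5, 20] -> [40, -160] -> [-160] -> -160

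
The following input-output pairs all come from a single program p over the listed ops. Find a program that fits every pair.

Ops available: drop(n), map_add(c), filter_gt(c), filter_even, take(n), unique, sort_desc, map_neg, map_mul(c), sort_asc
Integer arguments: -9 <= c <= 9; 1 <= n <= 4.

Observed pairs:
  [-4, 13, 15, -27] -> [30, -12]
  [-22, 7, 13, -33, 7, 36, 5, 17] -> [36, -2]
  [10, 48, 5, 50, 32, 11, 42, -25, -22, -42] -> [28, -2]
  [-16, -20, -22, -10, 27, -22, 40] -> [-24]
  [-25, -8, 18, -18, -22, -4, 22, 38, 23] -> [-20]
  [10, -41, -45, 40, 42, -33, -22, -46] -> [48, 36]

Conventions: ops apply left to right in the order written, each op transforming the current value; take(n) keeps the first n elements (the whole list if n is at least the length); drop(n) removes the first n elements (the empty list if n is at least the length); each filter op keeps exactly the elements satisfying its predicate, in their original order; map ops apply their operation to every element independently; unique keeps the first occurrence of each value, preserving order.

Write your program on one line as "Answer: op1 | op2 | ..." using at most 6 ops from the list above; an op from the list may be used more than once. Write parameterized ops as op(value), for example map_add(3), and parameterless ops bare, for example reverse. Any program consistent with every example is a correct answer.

drop(2) | map_add(-3) | filter_even | map_neg | sort_desc | take(2)

Check, running the answer program on each example:
  [-4, 13, 15, -27] -> [15, -27] -> [12, -30] -> [12, -30] -> [-12, 30] -> [30, -12] -> [30, -12]
  [-22, 7, 13, -33, 7, 36, 5, 17] -> [13, -33, 7, 36, 5, 17] -> [10, -36, 4, 33, 2, 14] -> [10, -36, 4, 2, 14] -> [-10, 36, -4, -2, -14] -> [36, -2, -4, -10, -14] -> [36, -2]
  [10, 48, 5, 50, 32, 11, 42, -25, -22, -42] -> [5, 50, 32, 11, 42, -25, -22, -42] -> [2, 47, 29, 8, 39, -28, -25, -45] -> [2, 8, -28] -> [-2, -8, 28] -> [28, -2, -8] -> [28, -2]
  [-16, -20, -22, -10, 27, -22, 40] -> [-22, -10, 27, -22, 40] -> [-25, -13, 24, -25, 37] -> [24] -> [-24] -> [-24] -> [-24]
  [-25, -8, 18, -18, -22, -4, 22, 38, 23] -> [18, -18, -22, -4, 22, 38, 23] -> [15, -21, -25, -7, 19, 35, 20] -> [20] -> [-20] -> [-20] -> [-20]
  [10, -41, -45, 40, 42, -33, -22, -46] -> [-45, 40, 42, -33, -22, -46] -> [-48, 37, 39, -36, -25, -49] -> [-48, -36] -> [48, 36] -> [48, 36] -> [48, 36]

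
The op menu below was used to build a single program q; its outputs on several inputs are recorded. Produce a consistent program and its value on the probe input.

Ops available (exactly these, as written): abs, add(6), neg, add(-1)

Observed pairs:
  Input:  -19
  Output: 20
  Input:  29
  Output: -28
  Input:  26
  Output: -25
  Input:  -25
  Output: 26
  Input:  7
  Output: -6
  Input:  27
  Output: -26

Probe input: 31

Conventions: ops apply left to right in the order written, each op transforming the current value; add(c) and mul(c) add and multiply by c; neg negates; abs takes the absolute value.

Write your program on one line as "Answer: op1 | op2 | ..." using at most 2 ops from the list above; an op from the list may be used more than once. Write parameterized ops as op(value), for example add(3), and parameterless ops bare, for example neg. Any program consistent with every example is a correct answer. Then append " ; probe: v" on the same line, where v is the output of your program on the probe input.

add(-1) | neg ; probe: -30

Check, running the answer program on each example:
  -19 -> -20 -> 20
  29 -> 28 -> -28
  26 -> 25 -> -25
  -25 -> -26 -> 26
  7 -> 6 -> -6
  27 -> 26 -> -26
  probe: 31 -> 30 -> -30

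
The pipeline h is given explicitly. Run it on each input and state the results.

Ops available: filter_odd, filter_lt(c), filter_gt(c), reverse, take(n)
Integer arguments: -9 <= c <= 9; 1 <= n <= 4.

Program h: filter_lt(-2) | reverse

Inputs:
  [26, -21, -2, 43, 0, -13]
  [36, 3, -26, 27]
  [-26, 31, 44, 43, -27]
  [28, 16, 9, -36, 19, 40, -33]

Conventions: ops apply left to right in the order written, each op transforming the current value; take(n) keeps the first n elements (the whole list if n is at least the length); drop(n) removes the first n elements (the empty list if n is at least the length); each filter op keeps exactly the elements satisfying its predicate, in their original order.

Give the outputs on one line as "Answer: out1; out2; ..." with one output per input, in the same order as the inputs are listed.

Execution, op by op:
  [26, -21, -2, 43, 0, -13] -> [-21, -13] -> [-13, -21]
  [36, 3, -26, 27] -> [-26] -> [-26]
  [-26, 31, 44, 43, -27] -> [-26, -27] -> [-27, -26]
  [28, 16, 9, -36, 19, 40, -33] -> [-36, -33] -> [-33, -36]

[-13, -21]; [-26]; [-27, -26]; [-33, -36]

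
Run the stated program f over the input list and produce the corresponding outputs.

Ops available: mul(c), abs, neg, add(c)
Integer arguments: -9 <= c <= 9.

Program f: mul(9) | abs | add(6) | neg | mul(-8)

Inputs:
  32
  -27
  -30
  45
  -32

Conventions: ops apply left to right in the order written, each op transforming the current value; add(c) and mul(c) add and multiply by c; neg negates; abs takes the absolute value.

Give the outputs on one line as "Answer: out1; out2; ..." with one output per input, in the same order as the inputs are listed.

2352; 1992; 2208; 3288; 2352

Execution, op by op:
  32 -> 288 -> 288 -> 294 -> -294 -> 2352
  -27 -> -243 -> 243 -> 249 -> -249 -> 1992
  -30 -> -270 -> 270 -> 276 -> -276 -> 2208
  45 -> 405 -> 405 -> 411 -> -411 -> 3288
  -32 -> -288 -> 288 -> 294 -> -294 -> 2352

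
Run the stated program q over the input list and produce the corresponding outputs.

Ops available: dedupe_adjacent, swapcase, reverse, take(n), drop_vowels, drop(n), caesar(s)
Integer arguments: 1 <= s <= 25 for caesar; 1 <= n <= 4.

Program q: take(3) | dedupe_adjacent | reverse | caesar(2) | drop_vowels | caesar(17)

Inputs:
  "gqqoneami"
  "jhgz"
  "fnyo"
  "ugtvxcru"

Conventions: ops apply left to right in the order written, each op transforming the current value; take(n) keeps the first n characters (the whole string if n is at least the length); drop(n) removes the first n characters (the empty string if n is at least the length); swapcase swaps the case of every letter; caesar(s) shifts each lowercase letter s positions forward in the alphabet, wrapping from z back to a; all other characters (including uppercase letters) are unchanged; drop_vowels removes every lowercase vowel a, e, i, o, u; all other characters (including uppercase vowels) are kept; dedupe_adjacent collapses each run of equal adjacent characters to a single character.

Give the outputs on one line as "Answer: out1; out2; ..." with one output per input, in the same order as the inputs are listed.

"j"; "ac"; "gy"; "mn"

Execution, op by op:
  "gqqoneami" -> "gqq" -> "gq" -> "qg" -> "si" -> "s" -> "j"
  "jhgz" -> "jhg" -> "jhg" -> "ghj" -> "ijl" -> "jl" -> "ac"
  "fnyo" -> "fny" -> "fny" -> "ynf" -> "aph" -> "ph" -> "gy"
  "ugtvxcru" -> "ugt" -> "ugt" -> "tgu" -> "viw" -> "vw" -> "mn"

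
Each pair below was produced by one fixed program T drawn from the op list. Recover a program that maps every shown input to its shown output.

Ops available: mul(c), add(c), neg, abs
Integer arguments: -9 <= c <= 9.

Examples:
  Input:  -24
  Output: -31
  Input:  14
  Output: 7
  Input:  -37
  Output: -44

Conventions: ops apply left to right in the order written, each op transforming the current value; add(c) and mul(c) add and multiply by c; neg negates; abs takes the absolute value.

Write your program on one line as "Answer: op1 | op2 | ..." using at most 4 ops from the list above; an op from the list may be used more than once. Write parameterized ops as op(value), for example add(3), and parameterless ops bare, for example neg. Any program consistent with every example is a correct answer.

neg | add(7) | neg

Check, running the answer program on each example:
  -24 -> 24 -> 31 -> -31
  14 -> -14 -> -7 -> 7
  -37 -> 37 -> 44 -> -44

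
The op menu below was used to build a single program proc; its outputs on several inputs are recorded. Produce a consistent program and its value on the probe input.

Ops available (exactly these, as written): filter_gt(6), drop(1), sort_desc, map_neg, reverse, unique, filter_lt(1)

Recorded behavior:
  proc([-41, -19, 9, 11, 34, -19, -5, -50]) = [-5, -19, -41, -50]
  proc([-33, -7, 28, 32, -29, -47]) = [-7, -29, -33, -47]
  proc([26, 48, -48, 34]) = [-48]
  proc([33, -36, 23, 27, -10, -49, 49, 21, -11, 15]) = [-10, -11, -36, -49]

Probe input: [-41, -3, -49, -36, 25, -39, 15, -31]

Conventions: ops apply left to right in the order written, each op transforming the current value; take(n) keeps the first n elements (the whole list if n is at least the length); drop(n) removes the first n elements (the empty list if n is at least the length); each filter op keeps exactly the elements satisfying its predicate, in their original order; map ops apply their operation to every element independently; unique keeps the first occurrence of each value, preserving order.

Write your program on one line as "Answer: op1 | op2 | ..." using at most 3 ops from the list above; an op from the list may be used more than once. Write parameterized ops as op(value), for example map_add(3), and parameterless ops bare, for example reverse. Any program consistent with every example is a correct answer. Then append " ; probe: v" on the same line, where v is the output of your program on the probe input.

sort_desc | filter_lt(1) | unique ; probe: [-3, -31, -36, -39, -41, -49]

Check, running the answer program on each example:
  [-41, -19, 9, 11, 34, -19, -5, -50] -> [34, 11, 9, -5, -19, -19, -41, -50] -> [-5, -19, -19, -41, -50] -> [-5, -19, -41, -50]
  [-33, -7, 28, 32, -29, -47] -> [32, 28, -7, -29, -33, -47] -> [-7, -29, -33, -47] -> [-7, -29, -33, -47]
  [26, 48, -48, 34] -> [48, 34, 26, -48] -> [-48] -> [-48]
  [33, -36, 23, 27, -10, -49, 49, 21, -11, 15] -> [49, 33, 27, 23, 21, 15, -10, -11, -36, -49] -> [-10, -11, -36, -49] -> [-10, -11, -36, -49]
  probe: [-41, -3, -49, -36, 25, -39, 15, -31] -> [25, 15, -3, -31, -36, -39, -41, -49] -> [-3, -31, -36, -39, -41, -49] -> [-3, -31, -36, -39, -41, -49]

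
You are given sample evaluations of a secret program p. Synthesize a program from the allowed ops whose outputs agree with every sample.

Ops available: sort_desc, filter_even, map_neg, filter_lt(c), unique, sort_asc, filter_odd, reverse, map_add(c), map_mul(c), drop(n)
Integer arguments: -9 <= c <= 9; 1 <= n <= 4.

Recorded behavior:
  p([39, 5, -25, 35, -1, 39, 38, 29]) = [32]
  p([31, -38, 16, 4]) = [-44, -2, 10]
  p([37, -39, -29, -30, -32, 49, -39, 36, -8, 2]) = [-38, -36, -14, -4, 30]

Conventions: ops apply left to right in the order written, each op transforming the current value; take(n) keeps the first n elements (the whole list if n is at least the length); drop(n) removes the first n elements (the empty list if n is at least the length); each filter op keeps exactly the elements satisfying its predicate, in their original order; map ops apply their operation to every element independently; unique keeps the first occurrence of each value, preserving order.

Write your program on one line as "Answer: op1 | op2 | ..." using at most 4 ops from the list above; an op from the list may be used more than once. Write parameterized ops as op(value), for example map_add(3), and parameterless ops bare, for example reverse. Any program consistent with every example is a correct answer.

filter_even | map_add(-6) | sort_asc

Check, running the answer program on each example:
  [39, 5, -25, 35, -1, 39, 38, 29] -> [38] -> [32] -> [32]
  [31, -38, 16, 4] -> [-38, 16, 4] -> [-44, 10, -2] -> [-44, -2, 10]
  [37, -39, -29, -30, -32, 49, -39, 36, -8, 2] -> [-30, -32, 36, -8, 2] -> [-36, -38, 30, -14, -4] -> [-38, -36, -14, -4, 30]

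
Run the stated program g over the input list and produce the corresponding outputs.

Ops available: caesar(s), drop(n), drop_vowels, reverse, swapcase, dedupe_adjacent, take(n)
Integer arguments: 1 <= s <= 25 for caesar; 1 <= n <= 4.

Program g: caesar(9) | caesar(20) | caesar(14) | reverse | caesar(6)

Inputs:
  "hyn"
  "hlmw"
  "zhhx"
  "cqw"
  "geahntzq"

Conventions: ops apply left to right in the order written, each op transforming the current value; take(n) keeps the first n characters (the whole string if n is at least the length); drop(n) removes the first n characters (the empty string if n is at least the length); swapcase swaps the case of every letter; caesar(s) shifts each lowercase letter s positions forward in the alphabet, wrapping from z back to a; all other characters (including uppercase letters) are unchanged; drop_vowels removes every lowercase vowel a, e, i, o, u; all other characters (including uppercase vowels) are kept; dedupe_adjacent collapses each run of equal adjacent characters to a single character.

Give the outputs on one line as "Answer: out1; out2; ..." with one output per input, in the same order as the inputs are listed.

"kve"; "tjie"; "ueew"; "tnz"; "nwqkexbd"

Execution, op by op:
  "hyn" -> "qhw" -> "kbq" -> "ype" -> "epy" -> "kve"
  "hlmw" -> "quvf" -> "kopz" -> "ycdn" -> "ndcy" -> "tjie"
  "zhhx" -> "iqqg" -> "ckka" -> "qyyo" -> "oyyq" -> "ueew"
  "cqw" -> "lzf" -> "ftz" -> "thn" -> "nht" -> "tnz"
  "geahntzq" -> "pnjqwciz" -> "jhdkqwct" -> "xvryekqh" -> "hqkeyrvx" -> "nwqkexbd"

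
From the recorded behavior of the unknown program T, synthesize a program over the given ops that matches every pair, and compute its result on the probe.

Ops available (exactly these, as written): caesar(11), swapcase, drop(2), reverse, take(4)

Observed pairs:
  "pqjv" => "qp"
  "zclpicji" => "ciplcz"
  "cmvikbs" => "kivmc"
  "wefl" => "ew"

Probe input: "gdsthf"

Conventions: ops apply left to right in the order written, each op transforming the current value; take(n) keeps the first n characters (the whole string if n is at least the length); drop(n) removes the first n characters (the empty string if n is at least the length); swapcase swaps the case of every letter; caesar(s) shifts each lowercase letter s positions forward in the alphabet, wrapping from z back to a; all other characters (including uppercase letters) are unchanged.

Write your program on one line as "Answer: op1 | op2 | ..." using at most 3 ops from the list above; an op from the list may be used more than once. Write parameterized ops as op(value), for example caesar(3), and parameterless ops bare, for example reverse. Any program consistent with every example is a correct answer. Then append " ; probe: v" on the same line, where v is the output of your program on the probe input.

reverse | drop(2) ; probe: "tsdg"

Check, running the answer program on each example:
  "pqjv" -> "vjqp" -> "qp"
  "zclpicji" -> "ijciplcz" -> "ciplcz"
  "cmvikbs" -> "sbkivmc" -> "kivmc"
  "wefl" -> "lfew" -> "ew"
  probe: "gdsthf" -> "fhtsdg" -> "tsdg"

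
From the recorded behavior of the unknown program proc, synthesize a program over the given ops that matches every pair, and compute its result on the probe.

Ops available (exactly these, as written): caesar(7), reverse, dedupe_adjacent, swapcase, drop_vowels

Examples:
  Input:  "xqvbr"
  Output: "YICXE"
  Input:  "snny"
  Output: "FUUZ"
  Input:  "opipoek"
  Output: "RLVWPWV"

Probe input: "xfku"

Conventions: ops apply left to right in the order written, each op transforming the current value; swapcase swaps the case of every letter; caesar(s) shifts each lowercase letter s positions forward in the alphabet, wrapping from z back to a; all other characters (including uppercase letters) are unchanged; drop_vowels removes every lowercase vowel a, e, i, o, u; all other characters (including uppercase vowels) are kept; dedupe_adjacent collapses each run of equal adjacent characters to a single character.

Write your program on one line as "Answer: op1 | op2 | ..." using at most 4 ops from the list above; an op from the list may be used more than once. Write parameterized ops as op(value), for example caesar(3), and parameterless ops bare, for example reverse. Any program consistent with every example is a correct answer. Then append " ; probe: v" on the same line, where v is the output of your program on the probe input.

caesar(7) | swapcase | reverse ; probe: "BRME"

Check, running the answer program on each example:
  "xqvbr" -> "exciy" -> "EXCIY" -> "YICXE"
  "snny" -> "zuuf" -> "ZUUF" -> "FUUZ"
  "opipoek" -> "vwpwvlr" -> "VWPWVLR" -> "RLVWPWV"
  probe: "xfku" -> "emrb" -> "EMRB" -> "BRME"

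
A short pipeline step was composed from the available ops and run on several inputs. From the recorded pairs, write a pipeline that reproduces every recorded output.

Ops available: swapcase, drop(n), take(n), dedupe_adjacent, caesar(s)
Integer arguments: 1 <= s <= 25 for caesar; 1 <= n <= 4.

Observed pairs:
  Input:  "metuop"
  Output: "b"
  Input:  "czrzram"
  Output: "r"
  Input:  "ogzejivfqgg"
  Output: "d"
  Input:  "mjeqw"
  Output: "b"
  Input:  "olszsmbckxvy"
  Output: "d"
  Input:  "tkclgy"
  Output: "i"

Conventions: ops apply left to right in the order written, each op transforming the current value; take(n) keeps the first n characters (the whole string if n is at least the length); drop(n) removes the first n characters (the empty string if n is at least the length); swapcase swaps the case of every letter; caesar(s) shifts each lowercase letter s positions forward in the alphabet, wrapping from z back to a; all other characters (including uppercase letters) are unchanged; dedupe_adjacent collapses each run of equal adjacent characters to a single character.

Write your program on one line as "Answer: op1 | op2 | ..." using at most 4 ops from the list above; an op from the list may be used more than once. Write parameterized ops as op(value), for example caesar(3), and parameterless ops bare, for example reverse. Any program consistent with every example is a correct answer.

caesar(2) | dedupe_adjacent | take(1) | caesar(13)

Check, running the answer program on each example:
  "metuop" -> "ogvwqr" -> "ogvwqr" -> "o" -> "b"
  "czrzram" -> "ebtbtco" -> "ebtbtco" -> "e" -> "r"
  "ogzejivfqgg" -> "qibglkxhsii" -> "qibglkxhsi" -> "q" -> "d"
  "mjeqw" -> "olgsy" -> "olgsy" -> "o" -> "b"
  "olszsmbckxvy" -> "qnubuodemzxa" -> "qnubuodemzxa" -> "q" -> "d"
  "tkclgy" -> "vmenia" -> "vmenia" -> "v" -> "i"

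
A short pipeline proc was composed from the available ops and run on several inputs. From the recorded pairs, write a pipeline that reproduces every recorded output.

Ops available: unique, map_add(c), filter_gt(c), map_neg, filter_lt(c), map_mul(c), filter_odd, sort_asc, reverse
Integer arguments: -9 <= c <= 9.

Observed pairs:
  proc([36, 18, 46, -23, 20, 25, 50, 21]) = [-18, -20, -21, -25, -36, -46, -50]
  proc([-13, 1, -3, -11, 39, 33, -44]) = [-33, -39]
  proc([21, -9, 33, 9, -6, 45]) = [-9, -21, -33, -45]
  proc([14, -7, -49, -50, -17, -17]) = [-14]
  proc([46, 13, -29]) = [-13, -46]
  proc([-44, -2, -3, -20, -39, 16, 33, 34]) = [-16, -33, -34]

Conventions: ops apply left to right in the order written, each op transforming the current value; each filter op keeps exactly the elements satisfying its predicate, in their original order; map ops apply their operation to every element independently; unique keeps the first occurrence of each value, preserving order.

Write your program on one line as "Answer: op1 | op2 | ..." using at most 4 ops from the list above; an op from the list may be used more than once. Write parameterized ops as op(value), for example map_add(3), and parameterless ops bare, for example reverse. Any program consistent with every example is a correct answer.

sort_asc | unique | map_neg | filter_lt(-3)

Check, running the answer program on each example:
  [36, 18, 46, -23, 20, 25, 50, 21] -> [-23, 18, 20, 21, 25, 36, 46, 50] -> [-23, 18, 20, 21, 25, 36, 46, 50] -> [23, -18, -20, -21, -25, -36, -46, -50] -> [-18, -20, -21, -25, -36, -46, -50]
  [-13, 1, -3, -11, 39, 33, -44] -> [-44, -13, -11, -3, 1, 33, 39] -> [-44, -13, -11, -3, 1, 33, 39] -> [44, 13, 11, 3, -1, -33, -39] -> [-33, -39]
  [21, -9, 33, 9, -6, 45] -> [-9, -6, 9, 21, 33, 45] -> [-9, -6, 9, 21, 33, 45] -> [9, 6, -9, -21, -33, -45] -> [-9, -21, -33, -45]
  [14, -7, -49, -50, -17, -17] -> [-50, -49, -17, -17, -7, 14] -> [-50, -49, -17, -7, 14] -> [50, 49, 17, 7, -14] -> [-14]
  [46, 13, -29] -> [-29, 13, 46] -> [-29, 13, 46] -> [29, -13, -46] -> [-13, -46]
  [-44, -2, -3, -20, -39, 16, 33, 34] -> [-44, -39, -20, -3, -2, 16, 33, 34] -> [-44, -39, -20, -3, -2, 16, 33, 34] -> [44, 39, 20, 3, 2, -16, -33, -34] -> [-16, -33, -34]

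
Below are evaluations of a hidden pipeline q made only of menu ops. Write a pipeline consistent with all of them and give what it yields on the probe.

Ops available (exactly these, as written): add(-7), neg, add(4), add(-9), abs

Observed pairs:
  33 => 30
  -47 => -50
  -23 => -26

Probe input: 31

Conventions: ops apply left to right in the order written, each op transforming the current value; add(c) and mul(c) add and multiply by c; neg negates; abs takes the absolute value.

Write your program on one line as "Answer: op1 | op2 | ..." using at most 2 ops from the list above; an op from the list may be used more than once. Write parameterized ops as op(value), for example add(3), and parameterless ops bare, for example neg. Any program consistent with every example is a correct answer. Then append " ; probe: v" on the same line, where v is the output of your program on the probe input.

add(-7) | add(4) ; probe: 28

Check, running the answer program on each example:
  33 -> 26 -> 30
  -47 -> -54 -> -50
  -23 -> -30 -> -26
  probe: 31 -> 24 -> 28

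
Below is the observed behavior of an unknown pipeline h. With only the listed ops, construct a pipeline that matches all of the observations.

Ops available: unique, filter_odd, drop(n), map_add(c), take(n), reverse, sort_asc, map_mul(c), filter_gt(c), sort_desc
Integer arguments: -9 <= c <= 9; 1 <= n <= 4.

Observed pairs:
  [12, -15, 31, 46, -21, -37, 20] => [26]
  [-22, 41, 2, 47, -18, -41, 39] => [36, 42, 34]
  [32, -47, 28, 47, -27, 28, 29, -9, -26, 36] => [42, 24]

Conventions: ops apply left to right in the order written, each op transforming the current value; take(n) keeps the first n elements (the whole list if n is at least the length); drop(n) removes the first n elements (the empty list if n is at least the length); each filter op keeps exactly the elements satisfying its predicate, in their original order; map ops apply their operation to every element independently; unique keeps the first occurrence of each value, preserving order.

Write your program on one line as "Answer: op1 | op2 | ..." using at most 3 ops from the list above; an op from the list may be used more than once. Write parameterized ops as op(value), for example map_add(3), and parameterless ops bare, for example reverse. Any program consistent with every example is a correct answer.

filter_odd | filter_gt(8) | map_add(-5)

Check, running the answer program on each example:
  [12, -15, 31, 46, -21, -37, 20] -> [-15, 31, -21, -37] -> [31] -> [26]
  [-22, 41, 2, 47, -18, -41, 39] -> [41, 47, -41, 39] -> [41, 47, 39] -> [36, 42, 34]
  [32, -47, 28, 47, -27, 28, 29, -9, -26, 36] -> [-47, 47, -27, 29, -9] -> [47, 29] -> [42, 24]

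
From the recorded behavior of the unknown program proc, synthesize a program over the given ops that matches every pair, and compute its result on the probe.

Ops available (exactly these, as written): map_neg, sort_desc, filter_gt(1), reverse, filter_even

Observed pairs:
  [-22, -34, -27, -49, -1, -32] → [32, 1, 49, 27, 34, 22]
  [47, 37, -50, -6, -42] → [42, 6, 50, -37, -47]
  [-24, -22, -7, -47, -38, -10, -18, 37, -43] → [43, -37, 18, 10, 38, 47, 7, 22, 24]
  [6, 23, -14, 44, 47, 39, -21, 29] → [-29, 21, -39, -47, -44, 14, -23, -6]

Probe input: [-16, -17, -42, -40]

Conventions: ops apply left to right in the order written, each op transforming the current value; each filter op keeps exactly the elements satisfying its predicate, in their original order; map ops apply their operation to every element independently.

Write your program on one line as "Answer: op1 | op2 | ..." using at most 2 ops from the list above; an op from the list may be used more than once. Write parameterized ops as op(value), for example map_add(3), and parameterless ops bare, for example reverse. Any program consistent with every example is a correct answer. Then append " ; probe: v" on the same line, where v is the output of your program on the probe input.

reverse | map_neg ; probe: [40, 42, 17, 16]

Check, running the answer program on each example:
  [-22, -34, -27, -49, -1, -32] -> [-32, -1, -49, -27, -34, -22] -> [32, 1, 49, 27, 34, 22]
  [47, 37, -50, -6, -42] -> [-42, -6, -50, 37, 47] -> [42, 6, 50, -37, -47]
  [-24, -22, -7, -47, -38, -10, -18, 37, -43] -> [-43, 37, -18, -10, -38, -47, -7, -22, -24] -> [43, -37, 18, 10, 38, 47, 7, 22, 24]
  [6, 23, -14, 44, 47, 39, -21, 29] -> [29, -21, 39, 47, 44, -14, 23, 6] -> [-29, 21, -39, -47, -44, 14, -23, -6]
  probe: [-16, -17, -42, -40] -> [-40, -42, -17, -16] -> [40, 42, 17, 16]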